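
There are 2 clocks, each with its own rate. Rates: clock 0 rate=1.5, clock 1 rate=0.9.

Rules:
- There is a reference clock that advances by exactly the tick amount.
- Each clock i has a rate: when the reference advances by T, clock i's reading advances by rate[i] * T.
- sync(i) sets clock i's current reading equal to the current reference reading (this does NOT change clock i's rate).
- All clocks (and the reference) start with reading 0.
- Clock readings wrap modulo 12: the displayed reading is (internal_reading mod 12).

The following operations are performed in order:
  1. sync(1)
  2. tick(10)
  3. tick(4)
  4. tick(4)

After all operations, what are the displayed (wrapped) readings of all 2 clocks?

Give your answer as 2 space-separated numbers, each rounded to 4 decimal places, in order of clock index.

After op 1 sync(1): ref=0.0000 raw=[0.0000 0.0000]
After op 2 tick(10): ref=10.0000 raw=[15.0000 9.0000]
After op 3 tick(4): ref=14.0000 raw=[21.0000 12.6000]
After op 4 tick(4): ref=18.0000 raw=[27.0000 16.2000]
Wrap final raw readings (mod 12): 27.0000 mod 12 = 3.0000; 16.2000 mod 12 = 4.2000

Answer: 3.0000 4.2000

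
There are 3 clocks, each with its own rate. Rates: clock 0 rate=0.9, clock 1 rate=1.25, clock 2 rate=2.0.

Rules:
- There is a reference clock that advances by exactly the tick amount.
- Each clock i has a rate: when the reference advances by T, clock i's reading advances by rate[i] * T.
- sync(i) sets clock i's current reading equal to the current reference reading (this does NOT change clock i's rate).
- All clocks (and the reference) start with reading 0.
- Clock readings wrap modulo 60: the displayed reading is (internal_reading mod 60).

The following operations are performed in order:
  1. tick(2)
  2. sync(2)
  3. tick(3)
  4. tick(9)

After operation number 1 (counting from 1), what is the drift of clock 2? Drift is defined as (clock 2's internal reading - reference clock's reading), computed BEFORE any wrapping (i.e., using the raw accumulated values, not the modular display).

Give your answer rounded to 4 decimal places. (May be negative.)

After op 1 tick(2): ref=2.0000 raw=[1.8000 2.5000 4.0000]
Drift of clock 2 after op 1: 4.0000 - 2.0000 = 2.0000

Answer: 2.0000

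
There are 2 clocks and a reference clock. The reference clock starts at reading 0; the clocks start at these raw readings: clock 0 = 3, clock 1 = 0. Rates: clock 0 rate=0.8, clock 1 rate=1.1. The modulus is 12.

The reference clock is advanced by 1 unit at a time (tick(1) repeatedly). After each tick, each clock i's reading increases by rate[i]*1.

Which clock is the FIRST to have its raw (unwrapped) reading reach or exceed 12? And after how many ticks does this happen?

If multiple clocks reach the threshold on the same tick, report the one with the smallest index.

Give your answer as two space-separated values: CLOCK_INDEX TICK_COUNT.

clock 0: start=3, rate=0.8, needs 12-3 = 9; ticks = ceil(9/0.8) = ceil(11.2500) = 12; reading at tick 12 = 3 + 0.8*12 = 12.6000
clock 1: start=0, rate=1.1, needs 12-0 = 12; ticks = ceil(12/1.1) = ceil(10.9091) = 11; reading at tick 11 = 0 + 1.1*11 = 12.1000
Minimum tick count = 11; winners = [1]; smallest index = 1

Answer: 1 11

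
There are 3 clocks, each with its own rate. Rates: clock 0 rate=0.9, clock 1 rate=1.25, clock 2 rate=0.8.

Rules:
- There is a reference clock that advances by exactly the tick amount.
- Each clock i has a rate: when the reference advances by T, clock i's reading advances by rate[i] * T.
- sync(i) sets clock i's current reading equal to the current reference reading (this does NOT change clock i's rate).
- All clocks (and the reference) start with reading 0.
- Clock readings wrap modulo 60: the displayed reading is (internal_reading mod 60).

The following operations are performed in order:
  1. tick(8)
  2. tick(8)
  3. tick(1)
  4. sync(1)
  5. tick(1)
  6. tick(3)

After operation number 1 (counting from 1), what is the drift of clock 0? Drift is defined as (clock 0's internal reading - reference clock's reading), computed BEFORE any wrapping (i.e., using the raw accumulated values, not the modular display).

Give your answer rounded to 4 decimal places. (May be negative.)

Answer: -0.8000

Derivation:
After op 1 tick(8): ref=8.0000 raw=[7.2000 10.0000 6.4000]
Drift of clock 0 after op 1: 7.2000 - 8.0000 = -0.8000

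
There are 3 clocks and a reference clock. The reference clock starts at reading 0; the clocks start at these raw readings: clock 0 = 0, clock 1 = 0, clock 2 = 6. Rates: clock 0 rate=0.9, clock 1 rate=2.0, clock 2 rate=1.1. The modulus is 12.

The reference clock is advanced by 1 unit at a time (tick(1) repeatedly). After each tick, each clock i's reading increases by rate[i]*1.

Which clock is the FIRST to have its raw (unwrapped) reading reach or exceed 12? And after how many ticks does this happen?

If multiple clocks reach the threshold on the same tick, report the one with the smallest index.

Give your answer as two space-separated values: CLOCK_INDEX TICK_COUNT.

Answer: 1 6

Derivation:
clock 0: start=0, rate=0.9, needs 12-0 = 12; ticks = ceil(12/0.9) = ceil(13.3333) = 14; reading at tick 14 = 0 + 0.9*14 = 12.6000
clock 1: start=0, rate=2.0, needs 12-0 = 12; ticks = ceil(12/2.0) = ceil(6.0000) = 6; reading at tick 6 = 0 + 2.0*6 = 12.0000
clock 2: start=6, rate=1.1, needs 12-6 = 6; ticks = ceil(6/1.1) = ceil(5.4545) = 6; reading at tick 6 = 6 + 1.1*6 = 12.6000
Minimum tick count = 6; winners = [1, 2]; smallest index = 1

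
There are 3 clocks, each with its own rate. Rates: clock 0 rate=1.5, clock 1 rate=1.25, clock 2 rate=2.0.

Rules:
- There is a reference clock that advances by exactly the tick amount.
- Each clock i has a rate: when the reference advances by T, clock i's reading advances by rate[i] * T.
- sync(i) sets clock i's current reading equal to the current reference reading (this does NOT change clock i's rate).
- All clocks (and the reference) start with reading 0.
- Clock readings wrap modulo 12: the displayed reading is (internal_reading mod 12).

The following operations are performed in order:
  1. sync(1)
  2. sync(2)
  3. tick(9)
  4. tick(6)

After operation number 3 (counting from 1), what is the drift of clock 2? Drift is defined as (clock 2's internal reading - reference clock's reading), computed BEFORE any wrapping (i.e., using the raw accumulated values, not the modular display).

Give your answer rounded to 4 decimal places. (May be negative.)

Answer: 9.0000

Derivation:
After op 1 sync(1): ref=0.0000 raw=[0.0000 0.0000 0.0000]
After op 2 sync(2): ref=0.0000 raw=[0.0000 0.0000 0.0000]
After op 3 tick(9): ref=9.0000 raw=[13.5000 11.2500 18.0000]
Drift of clock 2 after op 3: 18.0000 - 9.0000 = 9.0000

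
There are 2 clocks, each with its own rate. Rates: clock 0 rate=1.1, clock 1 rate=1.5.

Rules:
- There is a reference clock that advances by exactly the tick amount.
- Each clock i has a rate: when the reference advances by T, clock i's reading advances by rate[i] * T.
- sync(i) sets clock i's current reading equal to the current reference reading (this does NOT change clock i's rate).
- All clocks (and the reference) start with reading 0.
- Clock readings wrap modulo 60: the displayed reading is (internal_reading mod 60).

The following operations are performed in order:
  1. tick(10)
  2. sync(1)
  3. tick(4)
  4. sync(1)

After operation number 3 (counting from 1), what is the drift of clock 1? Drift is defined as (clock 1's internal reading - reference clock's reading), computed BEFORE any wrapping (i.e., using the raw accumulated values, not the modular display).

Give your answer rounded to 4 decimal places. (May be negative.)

After op 1 tick(10): ref=10.0000 raw=[11.0000 15.0000]
After op 2 sync(1): ref=10.0000 raw=[11.0000 10.0000]
After op 3 tick(4): ref=14.0000 raw=[15.4000 16.0000]
Drift of clock 1 after op 3: 16.0000 - 14.0000 = 2.0000

Answer: 2.0000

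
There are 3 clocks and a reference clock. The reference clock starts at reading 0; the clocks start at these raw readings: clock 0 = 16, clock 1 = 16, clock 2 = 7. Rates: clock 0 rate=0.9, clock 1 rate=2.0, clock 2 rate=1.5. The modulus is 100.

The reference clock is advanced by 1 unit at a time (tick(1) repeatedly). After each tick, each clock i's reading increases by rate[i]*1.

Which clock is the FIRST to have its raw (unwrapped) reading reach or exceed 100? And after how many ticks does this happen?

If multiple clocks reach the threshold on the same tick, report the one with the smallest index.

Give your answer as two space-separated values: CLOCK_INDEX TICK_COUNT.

clock 0: start=16, rate=0.9, needs 100-16 = 84; ticks = ceil(84/0.9) = ceil(93.3333) = 94; reading at tick 94 = 16 + 0.9*94 = 100.6000
clock 1: start=16, rate=2.0, needs 100-16 = 84; ticks = ceil(84/2.0) = ceil(42.0000) = 42; reading at tick 42 = 16 + 2.0*42 = 100.0000
clock 2: start=7, rate=1.5, needs 100-7 = 93; ticks = ceil(93/1.5) = ceil(62.0000) = 62; reading at tick 62 = 7 + 1.5*62 = 100.0000
Minimum tick count = 42; winners = [1]; smallest index = 1

Answer: 1 42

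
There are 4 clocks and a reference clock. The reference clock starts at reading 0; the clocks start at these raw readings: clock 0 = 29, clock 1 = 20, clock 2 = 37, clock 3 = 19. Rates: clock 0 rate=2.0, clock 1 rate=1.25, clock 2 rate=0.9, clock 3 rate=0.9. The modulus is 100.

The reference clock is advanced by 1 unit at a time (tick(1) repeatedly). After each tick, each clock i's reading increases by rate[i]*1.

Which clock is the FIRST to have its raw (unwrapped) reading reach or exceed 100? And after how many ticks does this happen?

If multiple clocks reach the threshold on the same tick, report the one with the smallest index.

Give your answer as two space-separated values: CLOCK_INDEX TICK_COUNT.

Answer: 0 36

Derivation:
clock 0: start=29, rate=2.0, needs 100-29 = 71; ticks = ceil(71/2.0) = ceil(35.5000) = 36; reading at tick 36 = 29 + 2.0*36 = 101.0000
clock 1: start=20, rate=1.25, needs 100-20 = 80; ticks = ceil(80/1.25) = ceil(64.0000) = 64; reading at tick 64 = 20 + 1.25*64 = 100.0000
clock 2: start=37, rate=0.9, needs 100-37 = 63; ticks = ceil(63/0.9) = ceil(70.0000) = 70; reading at tick 70 = 37 + 0.9*70 = 100.0000
clock 3: start=19, rate=0.9, needs 100-19 = 81; ticks = ceil(81/0.9) = ceil(90.0000) = 90; reading at tick 90 = 19 + 0.9*90 = 100.0000
Minimum tick count = 36; winners = [0]; smallest index = 0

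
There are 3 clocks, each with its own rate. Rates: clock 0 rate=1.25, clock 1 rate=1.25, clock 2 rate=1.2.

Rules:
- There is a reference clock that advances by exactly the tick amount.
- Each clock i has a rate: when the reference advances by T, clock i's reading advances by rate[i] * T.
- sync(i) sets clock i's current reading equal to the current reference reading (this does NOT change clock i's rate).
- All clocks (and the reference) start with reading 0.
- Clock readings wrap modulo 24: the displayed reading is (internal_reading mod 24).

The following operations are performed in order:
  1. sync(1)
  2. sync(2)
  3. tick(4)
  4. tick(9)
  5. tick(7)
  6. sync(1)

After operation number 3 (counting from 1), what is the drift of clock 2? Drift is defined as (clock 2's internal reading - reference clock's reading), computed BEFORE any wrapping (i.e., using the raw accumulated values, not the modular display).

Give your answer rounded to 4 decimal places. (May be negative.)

Answer: 0.8000

Derivation:
After op 1 sync(1): ref=0.0000 raw=[0.0000 0.0000 0.0000]
After op 2 sync(2): ref=0.0000 raw=[0.0000 0.0000 0.0000]
After op 3 tick(4): ref=4.0000 raw=[5.0000 5.0000 4.8000]
Drift of clock 2 after op 3: 4.8000 - 4.0000 = 0.8000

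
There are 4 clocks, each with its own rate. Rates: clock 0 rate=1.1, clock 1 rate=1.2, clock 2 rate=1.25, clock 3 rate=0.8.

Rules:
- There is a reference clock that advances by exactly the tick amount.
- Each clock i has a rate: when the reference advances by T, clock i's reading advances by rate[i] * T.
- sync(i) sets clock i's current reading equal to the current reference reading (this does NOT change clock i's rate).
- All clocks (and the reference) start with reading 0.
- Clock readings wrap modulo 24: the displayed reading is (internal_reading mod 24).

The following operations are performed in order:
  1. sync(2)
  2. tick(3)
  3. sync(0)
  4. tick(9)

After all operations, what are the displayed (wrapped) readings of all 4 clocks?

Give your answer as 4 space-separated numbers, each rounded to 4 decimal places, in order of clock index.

Answer: 12.9000 14.4000 15.0000 9.6000

Derivation:
After op 1 sync(2): ref=0.0000 raw=[0.0000 0.0000 0.0000 0.0000]
After op 2 tick(3): ref=3.0000 raw=[3.3000 3.6000 3.7500 2.4000]
After op 3 sync(0): ref=3.0000 raw=[3.0000 3.6000 3.7500 2.4000]
After op 4 tick(9): ref=12.0000 raw=[12.9000 14.4000 15.0000 9.6000]
Wrap final raw readings (mod 24): 12.9000 mod 24 = 12.9000; 14.4000 mod 24 = 14.4000; 15.0000 mod 24 = 15.0000; 9.6000 mod 24 = 9.6000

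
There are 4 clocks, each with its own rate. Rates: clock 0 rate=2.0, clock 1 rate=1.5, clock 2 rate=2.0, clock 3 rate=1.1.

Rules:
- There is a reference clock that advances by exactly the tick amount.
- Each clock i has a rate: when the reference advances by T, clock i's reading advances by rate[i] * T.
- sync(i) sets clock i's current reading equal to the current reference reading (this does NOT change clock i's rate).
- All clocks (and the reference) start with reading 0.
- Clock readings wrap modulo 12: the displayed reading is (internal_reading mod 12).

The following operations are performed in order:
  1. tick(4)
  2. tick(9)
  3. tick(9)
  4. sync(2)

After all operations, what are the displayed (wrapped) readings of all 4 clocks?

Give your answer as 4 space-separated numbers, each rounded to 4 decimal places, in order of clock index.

After op 1 tick(4): ref=4.0000 raw=[8.0000 6.0000 8.0000 4.4000]
After op 2 tick(9): ref=13.0000 raw=[26.0000 19.5000 26.0000 14.3000]
After op 3 tick(9): ref=22.0000 raw=[44.0000 33.0000 44.0000 24.2000]
After op 4 sync(2): ref=22.0000 raw=[44.0000 33.0000 22.0000 24.2000]
Wrap final raw readings (mod 12): 44.0000 mod 12 = 8.0000; 33.0000 mod 12 = 9.0000; 22.0000 mod 12 = 10.0000; 24.2000 mod 12 = 0.2000

Answer: 8.0000 9.0000 10.0000 0.2000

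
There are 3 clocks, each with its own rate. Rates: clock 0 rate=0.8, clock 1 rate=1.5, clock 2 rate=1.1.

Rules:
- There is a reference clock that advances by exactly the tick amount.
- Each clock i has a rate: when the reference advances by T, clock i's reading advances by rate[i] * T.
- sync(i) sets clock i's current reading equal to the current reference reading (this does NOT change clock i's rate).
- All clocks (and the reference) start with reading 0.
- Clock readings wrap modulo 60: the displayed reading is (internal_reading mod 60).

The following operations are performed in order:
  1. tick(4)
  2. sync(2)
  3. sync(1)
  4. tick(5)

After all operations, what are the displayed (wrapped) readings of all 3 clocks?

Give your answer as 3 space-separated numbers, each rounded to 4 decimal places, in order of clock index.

After op 1 tick(4): ref=4.0000 raw=[3.2000 6.0000 4.4000]
After op 2 sync(2): ref=4.0000 raw=[3.2000 6.0000 4.0000]
After op 3 sync(1): ref=4.0000 raw=[3.2000 4.0000 4.0000]
After op 4 tick(5): ref=9.0000 raw=[7.2000 11.5000 9.5000]
Wrap final raw readings (mod 60): 7.2000 mod 60 = 7.2000; 11.5000 mod 60 = 11.5000; 9.5000 mod 60 = 9.5000

Answer: 7.2000 11.5000 9.5000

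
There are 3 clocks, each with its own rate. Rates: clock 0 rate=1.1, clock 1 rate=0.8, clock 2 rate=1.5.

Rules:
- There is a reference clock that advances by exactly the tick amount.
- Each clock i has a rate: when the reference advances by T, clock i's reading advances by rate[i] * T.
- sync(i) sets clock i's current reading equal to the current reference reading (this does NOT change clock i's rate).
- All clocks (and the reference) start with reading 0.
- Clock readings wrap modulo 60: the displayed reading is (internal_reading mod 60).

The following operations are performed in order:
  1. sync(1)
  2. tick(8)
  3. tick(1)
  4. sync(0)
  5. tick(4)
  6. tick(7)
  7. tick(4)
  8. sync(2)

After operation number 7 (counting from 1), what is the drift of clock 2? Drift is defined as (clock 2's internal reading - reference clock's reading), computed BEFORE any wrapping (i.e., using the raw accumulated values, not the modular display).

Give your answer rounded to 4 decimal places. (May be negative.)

Answer: 12.0000

Derivation:
After op 1 sync(1): ref=0.0000 raw=[0.0000 0.0000 0.0000]
After op 2 tick(8): ref=8.0000 raw=[8.8000 6.4000 12.0000]
After op 3 tick(1): ref=9.0000 raw=[9.9000 7.2000 13.5000]
After op 4 sync(0): ref=9.0000 raw=[9.0000 7.2000 13.5000]
After op 5 tick(4): ref=13.0000 raw=[13.4000 10.4000 19.5000]
After op 6 tick(7): ref=20.0000 raw=[21.1000 16.0000 30.0000]
After op 7 tick(4): ref=24.0000 raw=[25.5000 19.2000 36.0000]
Drift of clock 2 after op 7: 36.0000 - 24.0000 = 12.0000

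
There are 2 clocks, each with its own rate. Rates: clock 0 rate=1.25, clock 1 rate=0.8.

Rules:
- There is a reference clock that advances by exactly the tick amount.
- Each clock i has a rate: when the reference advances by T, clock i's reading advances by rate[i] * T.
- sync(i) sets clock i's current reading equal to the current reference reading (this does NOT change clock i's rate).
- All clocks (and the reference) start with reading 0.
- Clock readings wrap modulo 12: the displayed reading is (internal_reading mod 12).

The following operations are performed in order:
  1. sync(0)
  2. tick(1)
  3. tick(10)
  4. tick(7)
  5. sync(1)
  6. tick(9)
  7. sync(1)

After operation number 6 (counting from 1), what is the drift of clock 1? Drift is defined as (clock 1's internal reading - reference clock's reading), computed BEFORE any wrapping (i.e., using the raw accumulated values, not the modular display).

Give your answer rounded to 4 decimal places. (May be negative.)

After op 1 sync(0): ref=0.0000 raw=[0.0000 0.0000]
After op 2 tick(1): ref=1.0000 raw=[1.2500 0.8000]
After op 3 tick(10): ref=11.0000 raw=[13.7500 8.8000]
After op 4 tick(7): ref=18.0000 raw=[22.5000 14.4000]
After op 5 sync(1): ref=18.0000 raw=[22.5000 18.0000]
After op 6 tick(9): ref=27.0000 raw=[33.7500 25.2000]
Drift of clock 1 after op 6: 25.2000 - 27.0000 = -1.8000

Answer: -1.8000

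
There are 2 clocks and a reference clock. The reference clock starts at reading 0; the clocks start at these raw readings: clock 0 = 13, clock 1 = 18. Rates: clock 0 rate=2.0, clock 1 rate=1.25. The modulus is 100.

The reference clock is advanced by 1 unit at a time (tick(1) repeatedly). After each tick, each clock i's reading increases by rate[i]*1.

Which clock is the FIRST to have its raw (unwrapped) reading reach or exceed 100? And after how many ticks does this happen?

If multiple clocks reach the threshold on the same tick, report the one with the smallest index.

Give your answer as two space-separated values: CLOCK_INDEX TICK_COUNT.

Answer: 0 44

Derivation:
clock 0: start=13, rate=2.0, needs 100-13 = 87; ticks = ceil(87/2.0) = ceil(43.5000) = 44; reading at tick 44 = 13 + 2.0*44 = 101.0000
clock 1: start=18, rate=1.25, needs 100-18 = 82; ticks = ceil(82/1.25) = ceil(65.6000) = 66; reading at tick 66 = 18 + 1.25*66 = 100.5000
Minimum tick count = 44; winners = [0]; smallest index = 0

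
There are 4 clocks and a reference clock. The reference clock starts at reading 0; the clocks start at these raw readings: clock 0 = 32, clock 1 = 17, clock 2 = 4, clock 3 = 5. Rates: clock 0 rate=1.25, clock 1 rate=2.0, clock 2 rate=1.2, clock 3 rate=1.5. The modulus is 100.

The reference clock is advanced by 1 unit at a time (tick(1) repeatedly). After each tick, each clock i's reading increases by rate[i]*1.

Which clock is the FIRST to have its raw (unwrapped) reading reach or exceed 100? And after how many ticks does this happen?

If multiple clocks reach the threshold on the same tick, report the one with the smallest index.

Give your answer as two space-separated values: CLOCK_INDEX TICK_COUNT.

clock 0: start=32, rate=1.25, needs 100-32 = 68; ticks = ceil(68/1.25) = ceil(54.4000) = 55; reading at tick 55 = 32 + 1.25*55 = 100.7500
clock 1: start=17, rate=2.0, needs 100-17 = 83; ticks = ceil(83/2.0) = ceil(41.5000) = 42; reading at tick 42 = 17 + 2.0*42 = 101.0000
clock 2: start=4, rate=1.2, needs 100-4 = 96; ticks = ceil(96/1.2) = ceil(80.0000) = 80; reading at tick 80 = 4 + 1.2*80 = 100.0000
clock 3: start=5, rate=1.5, needs 100-5 = 95; ticks = ceil(95/1.5) = ceil(63.3333) = 64; reading at tick 64 = 5 + 1.5*64 = 101.0000
Minimum tick count = 42; winners = [1]; smallest index = 1

Answer: 1 42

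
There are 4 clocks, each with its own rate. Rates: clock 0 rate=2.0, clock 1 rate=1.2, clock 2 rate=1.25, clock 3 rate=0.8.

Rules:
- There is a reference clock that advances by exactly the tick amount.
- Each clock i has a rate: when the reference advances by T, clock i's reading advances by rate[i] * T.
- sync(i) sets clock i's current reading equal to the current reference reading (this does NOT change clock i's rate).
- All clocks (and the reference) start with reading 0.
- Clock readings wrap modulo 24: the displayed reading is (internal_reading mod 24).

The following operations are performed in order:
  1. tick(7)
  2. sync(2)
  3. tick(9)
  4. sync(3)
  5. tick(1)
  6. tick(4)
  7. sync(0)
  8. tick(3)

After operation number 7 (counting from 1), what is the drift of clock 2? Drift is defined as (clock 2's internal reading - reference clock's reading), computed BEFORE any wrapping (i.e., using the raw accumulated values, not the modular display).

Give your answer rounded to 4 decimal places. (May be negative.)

Answer: 3.5000

Derivation:
After op 1 tick(7): ref=7.0000 raw=[14.0000 8.4000 8.7500 5.6000]
After op 2 sync(2): ref=7.0000 raw=[14.0000 8.4000 7.0000 5.6000]
After op 3 tick(9): ref=16.0000 raw=[32.0000 19.2000 18.2500 12.8000]
After op 4 sync(3): ref=16.0000 raw=[32.0000 19.2000 18.2500 16.0000]
After op 5 tick(1): ref=17.0000 raw=[34.0000 20.4000 19.5000 16.8000]
After op 6 tick(4): ref=21.0000 raw=[42.0000 25.2000 24.5000 20.0000]
After op 7 sync(0): ref=21.0000 raw=[21.0000 25.2000 24.5000 20.0000]
Drift of clock 2 after op 7: 24.5000 - 21.0000 = 3.5000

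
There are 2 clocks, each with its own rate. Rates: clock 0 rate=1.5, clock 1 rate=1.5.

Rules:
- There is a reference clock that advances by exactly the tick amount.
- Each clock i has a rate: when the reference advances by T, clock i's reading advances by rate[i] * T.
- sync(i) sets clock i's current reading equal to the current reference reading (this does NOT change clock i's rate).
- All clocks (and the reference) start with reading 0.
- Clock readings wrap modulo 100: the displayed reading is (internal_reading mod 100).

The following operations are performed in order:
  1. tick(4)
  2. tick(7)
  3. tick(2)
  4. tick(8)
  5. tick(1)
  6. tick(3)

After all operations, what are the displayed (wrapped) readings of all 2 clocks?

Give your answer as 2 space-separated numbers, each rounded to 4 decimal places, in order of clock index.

After op 1 tick(4): ref=4.0000 raw=[6.0000 6.0000]
After op 2 tick(7): ref=11.0000 raw=[16.5000 16.5000]
After op 3 tick(2): ref=13.0000 raw=[19.5000 19.5000]
After op 4 tick(8): ref=21.0000 raw=[31.5000 31.5000]
After op 5 tick(1): ref=22.0000 raw=[33.0000 33.0000]
After op 6 tick(3): ref=25.0000 raw=[37.5000 37.5000]
Wrap final raw readings (mod 100): 37.5000 mod 100 = 37.5000; 37.5000 mod 100 = 37.5000

Answer: 37.5000 37.5000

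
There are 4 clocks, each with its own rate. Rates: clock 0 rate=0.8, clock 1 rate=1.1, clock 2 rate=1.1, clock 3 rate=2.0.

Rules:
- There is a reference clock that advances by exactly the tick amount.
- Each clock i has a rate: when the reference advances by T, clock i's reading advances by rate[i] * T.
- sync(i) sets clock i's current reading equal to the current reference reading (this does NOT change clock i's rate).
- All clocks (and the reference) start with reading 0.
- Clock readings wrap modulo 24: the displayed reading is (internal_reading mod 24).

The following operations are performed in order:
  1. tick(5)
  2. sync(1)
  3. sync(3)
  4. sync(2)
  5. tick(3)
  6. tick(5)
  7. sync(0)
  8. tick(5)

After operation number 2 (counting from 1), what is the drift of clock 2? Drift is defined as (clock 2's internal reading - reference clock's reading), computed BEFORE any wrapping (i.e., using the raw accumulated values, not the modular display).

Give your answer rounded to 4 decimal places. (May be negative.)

After op 1 tick(5): ref=5.0000 raw=[4.0000 5.5000 5.5000 10.0000]
After op 2 sync(1): ref=5.0000 raw=[4.0000 5.0000 5.5000 10.0000]
Drift of clock 2 after op 2: 5.5000 - 5.0000 = 0.5000

Answer: 0.5000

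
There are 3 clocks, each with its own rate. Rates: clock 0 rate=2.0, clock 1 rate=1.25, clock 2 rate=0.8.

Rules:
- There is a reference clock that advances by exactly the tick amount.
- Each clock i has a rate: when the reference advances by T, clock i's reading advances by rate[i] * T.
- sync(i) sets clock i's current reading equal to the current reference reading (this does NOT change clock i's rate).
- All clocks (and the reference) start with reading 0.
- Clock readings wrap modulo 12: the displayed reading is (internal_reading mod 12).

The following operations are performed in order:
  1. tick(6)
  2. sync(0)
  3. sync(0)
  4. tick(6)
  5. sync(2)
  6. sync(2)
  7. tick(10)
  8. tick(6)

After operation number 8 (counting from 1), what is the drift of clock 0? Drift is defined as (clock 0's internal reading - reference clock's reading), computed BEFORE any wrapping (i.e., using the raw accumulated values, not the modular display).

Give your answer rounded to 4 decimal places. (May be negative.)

After op 1 tick(6): ref=6.0000 raw=[12.0000 7.5000 4.8000]
After op 2 sync(0): ref=6.0000 raw=[6.0000 7.5000 4.8000]
After op 3 sync(0): ref=6.0000 raw=[6.0000 7.5000 4.8000]
After op 4 tick(6): ref=12.0000 raw=[18.0000 15.0000 9.6000]
After op 5 sync(2): ref=12.0000 raw=[18.0000 15.0000 12.0000]
After op 6 sync(2): ref=12.0000 raw=[18.0000 15.0000 12.0000]
After op 7 tick(10): ref=22.0000 raw=[38.0000 27.5000 20.0000]
After op 8 tick(6): ref=28.0000 raw=[50.0000 35.0000 24.8000]
Drift of clock 0 after op 8: 50.0000 - 28.0000 = 22.0000

Answer: 22.0000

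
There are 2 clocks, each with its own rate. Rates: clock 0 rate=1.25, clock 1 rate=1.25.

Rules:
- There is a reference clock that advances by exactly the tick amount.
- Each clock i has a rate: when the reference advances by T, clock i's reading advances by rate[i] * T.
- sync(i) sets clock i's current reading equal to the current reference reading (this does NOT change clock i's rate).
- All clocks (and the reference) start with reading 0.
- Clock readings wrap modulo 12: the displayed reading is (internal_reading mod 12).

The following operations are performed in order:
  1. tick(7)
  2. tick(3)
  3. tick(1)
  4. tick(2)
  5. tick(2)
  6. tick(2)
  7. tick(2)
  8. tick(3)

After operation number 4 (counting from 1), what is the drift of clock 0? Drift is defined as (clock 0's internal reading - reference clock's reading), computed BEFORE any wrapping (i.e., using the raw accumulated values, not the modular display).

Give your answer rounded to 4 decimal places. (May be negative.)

Answer: 3.2500

Derivation:
After op 1 tick(7): ref=7.0000 raw=[8.7500 8.7500]
After op 2 tick(3): ref=10.0000 raw=[12.5000 12.5000]
After op 3 tick(1): ref=11.0000 raw=[13.7500 13.7500]
After op 4 tick(2): ref=13.0000 raw=[16.2500 16.2500]
Drift of clock 0 after op 4: 16.2500 - 13.0000 = 3.2500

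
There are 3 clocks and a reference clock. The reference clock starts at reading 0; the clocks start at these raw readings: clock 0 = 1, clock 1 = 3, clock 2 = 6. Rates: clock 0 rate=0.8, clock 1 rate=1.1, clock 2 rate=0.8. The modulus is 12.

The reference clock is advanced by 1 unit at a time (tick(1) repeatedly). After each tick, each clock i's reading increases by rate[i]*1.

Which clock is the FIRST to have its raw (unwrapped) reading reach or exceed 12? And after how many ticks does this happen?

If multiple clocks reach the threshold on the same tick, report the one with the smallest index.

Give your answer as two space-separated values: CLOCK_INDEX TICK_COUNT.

Answer: 2 8

Derivation:
clock 0: start=1, rate=0.8, needs 12-1 = 11; ticks = ceil(11/0.8) = ceil(13.7500) = 14; reading at tick 14 = 1 + 0.8*14 = 12.2000
clock 1: start=3, rate=1.1, needs 12-3 = 9; ticks = ceil(9/1.1) = ceil(8.1818) = 9; reading at tick 9 = 3 + 1.1*9 = 12.9000
clock 2: start=6, rate=0.8, needs 12-6 = 6; ticks = ceil(6/0.8) = ceil(7.5000) = 8; reading at tick 8 = 6 + 0.8*8 = 12.4000
Minimum tick count = 8; winners = [2]; smallest index = 2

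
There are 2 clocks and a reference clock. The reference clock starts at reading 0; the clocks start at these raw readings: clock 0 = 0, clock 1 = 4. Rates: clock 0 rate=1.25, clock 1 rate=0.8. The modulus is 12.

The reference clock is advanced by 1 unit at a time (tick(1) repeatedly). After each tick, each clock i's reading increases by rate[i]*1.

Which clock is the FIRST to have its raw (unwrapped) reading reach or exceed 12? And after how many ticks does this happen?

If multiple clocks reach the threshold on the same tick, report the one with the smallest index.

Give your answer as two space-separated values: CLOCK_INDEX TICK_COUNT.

Answer: 0 10

Derivation:
clock 0: start=0, rate=1.25, needs 12-0 = 12; ticks = ceil(12/1.25) = ceil(9.6000) = 10; reading at tick 10 = 0 + 1.25*10 = 12.5000
clock 1: start=4, rate=0.8, needs 12-4 = 8; ticks = ceil(8/0.8) = ceil(10.0000) = 10; reading at tick 10 = 4 + 0.8*10 = 12.0000
Minimum tick count = 10; winners = [0, 1]; smallest index = 0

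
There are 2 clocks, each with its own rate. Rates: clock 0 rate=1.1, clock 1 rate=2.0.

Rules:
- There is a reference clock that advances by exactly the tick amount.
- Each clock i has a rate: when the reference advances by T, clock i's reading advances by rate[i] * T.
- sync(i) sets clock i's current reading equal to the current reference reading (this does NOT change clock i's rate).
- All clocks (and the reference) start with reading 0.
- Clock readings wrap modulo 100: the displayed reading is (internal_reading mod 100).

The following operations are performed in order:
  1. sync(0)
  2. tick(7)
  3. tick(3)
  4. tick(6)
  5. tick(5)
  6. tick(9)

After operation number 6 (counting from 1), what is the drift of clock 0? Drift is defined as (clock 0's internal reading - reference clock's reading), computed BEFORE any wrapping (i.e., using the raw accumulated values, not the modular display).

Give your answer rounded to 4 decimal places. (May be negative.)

After op 1 sync(0): ref=0.0000 raw=[0.0000 0.0000]
After op 2 tick(7): ref=7.0000 raw=[7.7000 14.0000]
After op 3 tick(3): ref=10.0000 raw=[11.0000 20.0000]
After op 4 tick(6): ref=16.0000 raw=[17.6000 32.0000]
After op 5 tick(5): ref=21.0000 raw=[23.1000 42.0000]
After op 6 tick(9): ref=30.0000 raw=[33.0000 60.0000]
Drift of clock 0 after op 6: 33.0000 - 30.0000 = 3.0000

Answer: 3.0000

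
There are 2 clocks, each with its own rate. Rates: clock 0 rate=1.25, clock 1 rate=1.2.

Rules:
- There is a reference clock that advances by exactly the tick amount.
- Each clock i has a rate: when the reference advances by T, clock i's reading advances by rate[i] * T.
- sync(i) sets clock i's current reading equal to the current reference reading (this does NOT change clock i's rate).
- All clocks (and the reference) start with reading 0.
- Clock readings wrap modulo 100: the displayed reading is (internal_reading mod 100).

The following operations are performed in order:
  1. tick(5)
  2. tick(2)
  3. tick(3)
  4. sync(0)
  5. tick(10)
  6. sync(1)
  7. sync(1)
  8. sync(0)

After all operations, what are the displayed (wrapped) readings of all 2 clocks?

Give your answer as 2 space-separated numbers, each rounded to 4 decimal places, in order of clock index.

Answer: 20.0000 20.0000

Derivation:
After op 1 tick(5): ref=5.0000 raw=[6.2500 6.0000]
After op 2 tick(2): ref=7.0000 raw=[8.7500 8.4000]
After op 3 tick(3): ref=10.0000 raw=[12.5000 12.0000]
After op 4 sync(0): ref=10.0000 raw=[10.0000 12.0000]
After op 5 tick(10): ref=20.0000 raw=[22.5000 24.0000]
After op 6 sync(1): ref=20.0000 raw=[22.5000 20.0000]
After op 7 sync(1): ref=20.0000 raw=[22.5000 20.0000]
After op 8 sync(0): ref=20.0000 raw=[20.0000 20.0000]
Wrap final raw readings (mod 100): 20.0000 mod 100 = 20.0000; 20.0000 mod 100 = 20.0000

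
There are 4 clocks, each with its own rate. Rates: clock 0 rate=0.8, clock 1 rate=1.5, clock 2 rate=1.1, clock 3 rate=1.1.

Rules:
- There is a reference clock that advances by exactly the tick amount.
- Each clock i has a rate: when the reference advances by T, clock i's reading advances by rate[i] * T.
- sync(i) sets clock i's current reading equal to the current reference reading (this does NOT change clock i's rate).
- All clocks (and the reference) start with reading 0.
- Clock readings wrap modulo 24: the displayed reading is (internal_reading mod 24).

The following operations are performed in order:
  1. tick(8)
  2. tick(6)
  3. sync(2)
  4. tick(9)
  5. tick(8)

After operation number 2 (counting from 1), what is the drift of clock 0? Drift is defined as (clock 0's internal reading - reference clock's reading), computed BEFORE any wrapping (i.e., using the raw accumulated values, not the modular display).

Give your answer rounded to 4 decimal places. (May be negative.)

After op 1 tick(8): ref=8.0000 raw=[6.4000 12.0000 8.8000 8.8000]
After op 2 tick(6): ref=14.0000 raw=[11.2000 21.0000 15.4000 15.4000]
Drift of clock 0 after op 2: 11.2000 - 14.0000 = -2.8000

Answer: -2.8000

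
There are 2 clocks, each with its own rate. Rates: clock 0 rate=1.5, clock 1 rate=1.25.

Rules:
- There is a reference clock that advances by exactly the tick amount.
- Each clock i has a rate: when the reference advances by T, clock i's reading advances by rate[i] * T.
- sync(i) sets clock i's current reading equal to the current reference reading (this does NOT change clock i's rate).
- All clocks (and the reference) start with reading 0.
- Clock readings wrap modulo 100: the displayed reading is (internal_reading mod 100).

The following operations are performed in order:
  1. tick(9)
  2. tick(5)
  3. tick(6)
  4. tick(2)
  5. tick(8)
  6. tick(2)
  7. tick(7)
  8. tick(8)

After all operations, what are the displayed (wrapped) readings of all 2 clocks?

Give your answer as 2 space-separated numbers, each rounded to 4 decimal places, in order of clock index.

After op 1 tick(9): ref=9.0000 raw=[13.5000 11.2500]
After op 2 tick(5): ref=14.0000 raw=[21.0000 17.5000]
After op 3 tick(6): ref=20.0000 raw=[30.0000 25.0000]
After op 4 tick(2): ref=22.0000 raw=[33.0000 27.5000]
After op 5 tick(8): ref=30.0000 raw=[45.0000 37.5000]
After op 6 tick(2): ref=32.0000 raw=[48.0000 40.0000]
After op 7 tick(7): ref=39.0000 raw=[58.5000 48.7500]
After op 8 tick(8): ref=47.0000 raw=[70.5000 58.7500]
Wrap final raw readings (mod 100): 70.5000 mod 100 = 70.5000; 58.7500 mod 100 = 58.7500

Answer: 70.5000 58.7500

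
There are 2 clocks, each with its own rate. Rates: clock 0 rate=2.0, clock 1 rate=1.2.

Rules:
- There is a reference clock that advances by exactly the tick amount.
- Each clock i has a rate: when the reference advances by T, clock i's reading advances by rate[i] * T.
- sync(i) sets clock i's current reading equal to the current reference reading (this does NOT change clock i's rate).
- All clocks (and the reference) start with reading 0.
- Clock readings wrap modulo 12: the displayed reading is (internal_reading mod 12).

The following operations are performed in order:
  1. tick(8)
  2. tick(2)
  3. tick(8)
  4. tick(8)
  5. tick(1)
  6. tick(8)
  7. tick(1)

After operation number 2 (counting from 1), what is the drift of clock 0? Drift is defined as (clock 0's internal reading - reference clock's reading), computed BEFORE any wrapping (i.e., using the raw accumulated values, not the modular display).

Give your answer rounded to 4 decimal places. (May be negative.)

After op 1 tick(8): ref=8.0000 raw=[16.0000 9.6000]
After op 2 tick(2): ref=10.0000 raw=[20.0000 12.0000]
Drift of clock 0 after op 2: 20.0000 - 10.0000 = 10.0000

Answer: 10.0000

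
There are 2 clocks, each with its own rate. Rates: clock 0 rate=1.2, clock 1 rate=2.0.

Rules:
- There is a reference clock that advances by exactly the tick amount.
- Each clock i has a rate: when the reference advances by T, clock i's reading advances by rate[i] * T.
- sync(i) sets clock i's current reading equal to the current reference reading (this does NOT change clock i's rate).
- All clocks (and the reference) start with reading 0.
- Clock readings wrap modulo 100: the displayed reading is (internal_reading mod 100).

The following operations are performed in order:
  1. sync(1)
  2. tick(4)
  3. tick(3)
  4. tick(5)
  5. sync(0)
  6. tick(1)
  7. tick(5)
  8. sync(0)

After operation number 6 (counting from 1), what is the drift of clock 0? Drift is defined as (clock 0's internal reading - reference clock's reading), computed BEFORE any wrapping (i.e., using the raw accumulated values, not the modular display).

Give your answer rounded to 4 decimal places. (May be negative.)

Answer: 0.2000

Derivation:
After op 1 sync(1): ref=0.0000 raw=[0.0000 0.0000]
After op 2 tick(4): ref=4.0000 raw=[4.8000 8.0000]
After op 3 tick(3): ref=7.0000 raw=[8.4000 14.0000]
After op 4 tick(5): ref=12.0000 raw=[14.4000 24.0000]
After op 5 sync(0): ref=12.0000 raw=[12.0000 24.0000]
After op 6 tick(1): ref=13.0000 raw=[13.2000 26.0000]
Drift of clock 0 after op 6: 13.2000 - 13.0000 = 0.2000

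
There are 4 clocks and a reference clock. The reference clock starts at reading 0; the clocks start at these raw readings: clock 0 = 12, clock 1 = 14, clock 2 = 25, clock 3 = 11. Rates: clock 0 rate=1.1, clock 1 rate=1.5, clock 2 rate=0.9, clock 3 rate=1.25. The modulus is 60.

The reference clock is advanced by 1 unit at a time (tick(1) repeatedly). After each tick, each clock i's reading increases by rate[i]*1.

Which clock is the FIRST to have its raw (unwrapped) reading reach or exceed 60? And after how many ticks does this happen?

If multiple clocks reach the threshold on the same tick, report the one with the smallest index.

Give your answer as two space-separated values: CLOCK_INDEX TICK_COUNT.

clock 0: start=12, rate=1.1, needs 60-12 = 48; ticks = ceil(48/1.1) = ceil(43.6364) = 44; reading at tick 44 = 12 + 1.1*44 = 60.4000
clock 1: start=14, rate=1.5, needs 60-14 = 46; ticks = ceil(46/1.5) = ceil(30.6667) = 31; reading at tick 31 = 14 + 1.5*31 = 60.5000
clock 2: start=25, rate=0.9, needs 60-25 = 35; ticks = ceil(35/0.9) = ceil(38.8889) = 39; reading at tick 39 = 25 + 0.9*39 = 60.1000
clock 3: start=11, rate=1.25, needs 60-11 = 49; ticks = ceil(49/1.25) = ceil(39.2000) = 40; reading at tick 40 = 11 + 1.25*40 = 61.0000
Minimum tick count = 31; winners = [1]; smallest index = 1

Answer: 1 31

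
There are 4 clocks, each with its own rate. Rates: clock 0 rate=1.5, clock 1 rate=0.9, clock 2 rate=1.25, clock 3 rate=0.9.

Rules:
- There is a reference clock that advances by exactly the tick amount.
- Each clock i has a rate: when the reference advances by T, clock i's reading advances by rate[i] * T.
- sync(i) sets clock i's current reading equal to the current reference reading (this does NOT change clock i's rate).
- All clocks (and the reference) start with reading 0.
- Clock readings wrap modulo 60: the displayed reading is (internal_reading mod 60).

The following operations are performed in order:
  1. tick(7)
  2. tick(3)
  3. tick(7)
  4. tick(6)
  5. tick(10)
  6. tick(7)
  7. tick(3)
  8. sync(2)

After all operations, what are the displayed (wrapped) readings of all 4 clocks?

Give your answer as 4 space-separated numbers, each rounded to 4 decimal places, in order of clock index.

After op 1 tick(7): ref=7.0000 raw=[10.5000 6.3000 8.7500 6.3000]
After op 2 tick(3): ref=10.0000 raw=[15.0000 9.0000 12.5000 9.0000]
After op 3 tick(7): ref=17.0000 raw=[25.5000 15.3000 21.2500 15.3000]
After op 4 tick(6): ref=23.0000 raw=[34.5000 20.7000 28.7500 20.7000]
After op 5 tick(10): ref=33.0000 raw=[49.5000 29.7000 41.2500 29.7000]
After op 6 tick(7): ref=40.0000 raw=[60.0000 36.0000 50.0000 36.0000]
After op 7 tick(3): ref=43.0000 raw=[64.5000 38.7000 53.7500 38.7000]
After op 8 sync(2): ref=43.0000 raw=[64.5000 38.7000 43.0000 38.7000]
Wrap final raw readings (mod 60): 64.5000 mod 60 = 4.5000; 38.7000 mod 60 = 38.7000; 43.0000 mod 60 = 43.0000; 38.7000 mod 60 = 38.7000

Answer: 4.5000 38.7000 43.0000 38.7000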